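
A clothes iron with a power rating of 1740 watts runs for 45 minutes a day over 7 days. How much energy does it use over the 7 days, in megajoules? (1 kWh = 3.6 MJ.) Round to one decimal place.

Runtime = 45 min × 7 = 315 min = 5.25 h
Energy = 1.74 kW × 5.25 h = 9.135 kWh
= 9.135 × 3.6 MJ = 32.9 MJ

32.9 MJ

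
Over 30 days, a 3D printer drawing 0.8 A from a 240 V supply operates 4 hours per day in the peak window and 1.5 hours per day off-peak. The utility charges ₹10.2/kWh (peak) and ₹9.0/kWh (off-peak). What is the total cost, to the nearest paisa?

Power = 0.8 A × 240 V = 192 W = 0.192 kW
Peak energy = 0.192 kW × 4 h × 30 = 23.04 kWh
Off-peak energy = 0.192 kW × 1.5 h × 30 = 8.64 kWh
Cost = 23.04 × ₹10.2 + 8.64 × ₹9.0 = ₹235.008 + ₹77.76 = ₹312.77

₹312.77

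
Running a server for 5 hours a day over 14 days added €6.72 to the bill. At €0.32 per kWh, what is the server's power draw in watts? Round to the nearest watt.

Energy = €6.72 ÷ €0.32/kWh = 21 kWh
Runtime = 5 h/day × 14 days = 70 h
Power = 21 kWh ÷ 70 h = 0.3 kW = 300 W

300 W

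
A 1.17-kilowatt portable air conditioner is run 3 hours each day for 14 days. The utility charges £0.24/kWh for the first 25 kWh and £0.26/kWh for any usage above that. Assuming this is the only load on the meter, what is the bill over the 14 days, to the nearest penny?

£12.28

Runtime = 3 h/day × 14 days = 42 h
Energy = 1.17 kW × 42 h = 49.14 kWh
Tier 1 (0–25 kWh): 25 × £0.24 = £6
Above 25 kWh: 24.14 × £0.26 = £6.2764
Bill = £12.28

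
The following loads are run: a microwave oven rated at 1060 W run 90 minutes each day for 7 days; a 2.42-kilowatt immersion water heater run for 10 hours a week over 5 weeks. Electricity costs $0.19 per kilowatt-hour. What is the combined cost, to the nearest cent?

$25.10

microwave oven: Runtime = 90 min × 7 = 630 min = 10.5 h
microwave oven: 1.06 kW × 10.5 h = 11.13 kWh
immersion water heater: Runtime = 10 h/week × 5 weeks = 50 h
immersion water heater: 2.42 kW × 50 h = 121 kWh
Total energy = 132.13 kWh
Cost = 132.13 × $0.19 = $25.10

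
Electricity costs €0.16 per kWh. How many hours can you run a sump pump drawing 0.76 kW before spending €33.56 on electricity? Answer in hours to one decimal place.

276.0 h

Energy available = €33.56 ÷ €0.16/kWh = 209.75 kWh
Hours = 209.75 kWh ÷ 0.76 kW = 276.0 h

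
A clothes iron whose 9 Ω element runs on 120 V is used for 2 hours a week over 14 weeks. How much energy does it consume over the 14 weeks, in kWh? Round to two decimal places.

44.80 kWh

Power = V²/R = 120²/9 = 1600 W = 1.6 kW
Runtime = 2 h/week × 14 weeks = 28 h
Energy = 1.6 kW × 28 h = 44.8 kWh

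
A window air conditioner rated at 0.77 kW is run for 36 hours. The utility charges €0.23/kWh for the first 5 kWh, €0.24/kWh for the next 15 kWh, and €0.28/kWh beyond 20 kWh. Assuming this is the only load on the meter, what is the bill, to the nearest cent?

€6.91

Energy = 0.77 kW × 36 h = 27.72 kWh
Tier 1 (0–5 kWh): 5 × €0.23 = €1.15
Tier 2 (5–20 kWh): 15 × €0.24 = €3.6
Above 20 kWh: 7.72 × €0.28 = €2.1616
Bill = €6.91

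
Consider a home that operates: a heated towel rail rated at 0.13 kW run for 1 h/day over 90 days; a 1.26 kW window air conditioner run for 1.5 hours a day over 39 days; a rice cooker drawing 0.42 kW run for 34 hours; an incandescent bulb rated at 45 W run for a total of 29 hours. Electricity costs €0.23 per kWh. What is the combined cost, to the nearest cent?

heated towel rail: Runtime = 1 h/day × 90 days = 90 h
heated towel rail: 0.13 kW × 90 h = 11.7 kWh
window air conditioner: Runtime = 1.5 h/day × 39 days = 58.5 h
window air conditioner: 1.26 kW × 58.5 h = 73.71 kWh
rice cooker: 0.42 kW × 34 h = 14.28 kWh
incandescent bulb: 0.045 kW × 29 h = 1.305 kWh
Total energy = 100.995 kWh
Cost = 100.995 × €0.23 = €23.23

€23.23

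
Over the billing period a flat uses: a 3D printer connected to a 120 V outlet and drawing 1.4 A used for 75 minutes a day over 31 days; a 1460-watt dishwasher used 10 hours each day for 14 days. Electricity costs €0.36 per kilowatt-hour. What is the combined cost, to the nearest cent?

3D printer: Power = 1.4 A × 120 V = 168 W = 0.168 kW
3D printer: Runtime = 75 min × 31 = 2325 min = 38.75 h
3D printer: 0.168 kW × 38.75 h = 6.51 kWh
dishwasher: Runtime = 10 h/day × 14 days = 140 h
dishwasher: 1.46 kW × 140 h = 204.4 kWh
Total energy = 210.91 kWh
Cost = 210.91 × €0.36 = €75.93

€75.93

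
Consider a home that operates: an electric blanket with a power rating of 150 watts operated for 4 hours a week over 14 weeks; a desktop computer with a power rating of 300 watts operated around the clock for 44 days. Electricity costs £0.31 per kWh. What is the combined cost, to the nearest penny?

£100.81

electric blanket: Runtime = 4 h/week × 14 weeks = 56 h
electric blanket: 0.15 kW × 56 h = 8.4 kWh
desktop computer: Runtime = 24 h × 44 = 1056 h
desktop computer: 0.3 kW × 1056 h = 316.8 kWh
Total energy = 325.2 kWh
Cost = 325.2 × £0.31 = £100.81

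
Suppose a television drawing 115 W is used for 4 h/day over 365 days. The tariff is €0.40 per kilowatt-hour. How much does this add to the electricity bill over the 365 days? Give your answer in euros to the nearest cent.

€67.16

Runtime = 4 h/day × 365 days = 1460 h
Energy = 0.115 kW × 1460 h = 167.9 kWh
Cost = 167.9 kWh × €0.40/kWh = €67.16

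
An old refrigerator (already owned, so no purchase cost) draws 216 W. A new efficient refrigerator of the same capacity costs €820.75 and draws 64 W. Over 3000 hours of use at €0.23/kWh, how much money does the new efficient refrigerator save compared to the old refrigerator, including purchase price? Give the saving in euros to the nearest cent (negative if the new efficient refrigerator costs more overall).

old refrigerator: €0.00 + (216/1000) kW × 3000 h × €0.23 = €0.00 + €149.04 = €149.04
new efficient refrigerator: €820.75 + (64/1000) kW × 3000 h × €0.23 = €820.75 + €44.16 = €864.91
Saving = €149.04 − €864.91 = −€715.87

-€715.87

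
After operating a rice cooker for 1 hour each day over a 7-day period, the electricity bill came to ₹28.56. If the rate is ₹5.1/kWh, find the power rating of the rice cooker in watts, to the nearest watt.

800 W

Energy = ₹28.56 ÷ ₹5.1/kWh = 5.6 kWh
Runtime = 1 h/day × 7 days = 7 h
Power = 5.6 kWh ÷ 7 h = 0.8 kW = 800 W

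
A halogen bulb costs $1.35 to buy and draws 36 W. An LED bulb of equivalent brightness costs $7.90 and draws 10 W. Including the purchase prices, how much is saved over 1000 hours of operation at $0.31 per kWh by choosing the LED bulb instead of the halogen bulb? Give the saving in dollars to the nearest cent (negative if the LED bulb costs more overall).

$1.51

halogen bulb: $1.35 + (36/1000) kW × 1000 h × $0.31 = $1.35 + $11.16 = $12.51
LED bulb: $7.90 + (10/1000) kW × 1000 h × $0.31 = $7.90 + $3.1 = $11
Saving = $12.51 − $11 = $1.51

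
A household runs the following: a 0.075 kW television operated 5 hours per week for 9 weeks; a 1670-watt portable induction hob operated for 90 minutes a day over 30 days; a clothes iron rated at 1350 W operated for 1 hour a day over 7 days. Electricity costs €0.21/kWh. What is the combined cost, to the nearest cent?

television: Runtime = 5 h/week × 9 weeks = 45 h
television: 0.075 kW × 45 h = 3.375 kWh
portable induction hob: Runtime = 90 min × 30 = 2700 min = 45 h
portable induction hob: 1.67 kW × 45 h = 75.15 kWh
clothes iron: Runtime = 1 h/day × 7 days = 7 h
clothes iron: 1.35 kW × 7 h = 9.45 kWh
Total energy = 87.975 kWh
Cost = 87.975 × €0.21 = €18.47

€18.47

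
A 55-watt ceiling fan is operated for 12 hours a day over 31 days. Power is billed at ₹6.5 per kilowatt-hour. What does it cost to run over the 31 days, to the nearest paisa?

₹132.99

Runtime = 12 h/day × 31 days = 372 h
Energy = 0.055 kW × 372 h = 20.46 kWh
Cost = 20.46 kWh × ₹6.5/kWh = ₹132.99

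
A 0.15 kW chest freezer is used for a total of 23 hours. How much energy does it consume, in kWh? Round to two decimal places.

3.45 kWh

Energy = 0.15 kW × 23 h = 3.45 kWh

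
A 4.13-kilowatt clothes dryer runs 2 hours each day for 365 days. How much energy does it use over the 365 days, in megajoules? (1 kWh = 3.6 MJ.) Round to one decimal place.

Runtime = 2 h/day × 365 days = 730 h
Energy = 4.13 kW × 730 h = 3014.9 kWh
= 3014.9 × 3.6 MJ = 10853.6 MJ

10853.6 MJ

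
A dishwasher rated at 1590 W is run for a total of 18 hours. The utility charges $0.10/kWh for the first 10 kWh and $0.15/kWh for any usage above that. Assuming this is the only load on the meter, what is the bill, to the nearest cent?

$3.79

Energy = 1.59 kW × 18 h = 28.62 kWh
Tier 1 (0–10 kWh): 10 × $0.10 = $1
Above 10 kWh: 18.62 × $0.15 = $2.793
Bill = $3.79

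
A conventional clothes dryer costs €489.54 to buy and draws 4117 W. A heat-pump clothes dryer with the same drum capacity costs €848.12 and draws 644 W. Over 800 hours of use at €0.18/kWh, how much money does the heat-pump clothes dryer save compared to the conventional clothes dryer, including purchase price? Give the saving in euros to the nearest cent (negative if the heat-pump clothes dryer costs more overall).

conventional clothes dryer: €489.54 + (4117/1000) kW × 800 h × €0.18 = €489.54 + €592.848 = €1082.388
heat-pump clothes dryer: €848.12 + (644/1000) kW × 800 h × €0.18 = €848.12 + €92.736 = €940.856
Saving = €1082.388 − €940.856 = €141.532 → €141.53

€141.53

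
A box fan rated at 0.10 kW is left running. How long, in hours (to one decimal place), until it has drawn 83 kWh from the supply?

830.0 h

Hours = 83 kWh ÷ 0.1 kW = 830.0 h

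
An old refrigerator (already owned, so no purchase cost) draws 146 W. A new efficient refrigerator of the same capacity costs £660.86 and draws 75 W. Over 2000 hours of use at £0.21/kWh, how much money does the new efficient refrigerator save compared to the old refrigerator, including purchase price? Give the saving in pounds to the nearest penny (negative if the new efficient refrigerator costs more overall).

old refrigerator: £0.00 + (146/1000) kW × 2000 h × £0.21 = £0.00 + £61.32 = £61.32
new efficient refrigerator: £660.86 + (75/1000) kW × 2000 h × £0.21 = £660.86 + £31.5 = £692.36
Saving = £61.32 − £692.36 = −£631.04

-£631.04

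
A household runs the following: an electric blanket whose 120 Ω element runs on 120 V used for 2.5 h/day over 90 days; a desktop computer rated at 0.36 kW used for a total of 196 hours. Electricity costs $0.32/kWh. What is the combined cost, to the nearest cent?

electric blanket: Power = V²/R = 120²/120 = 120 W = 0.12 kW
electric blanket: Runtime = 2.5 h/day × 90 days = 225 h
electric blanket: 0.12 kW × 225 h = 27 kWh
desktop computer: 0.36 kW × 196 h = 70.56 kWh
Total energy = 97.56 kWh
Cost = 97.56 × $0.32 = $31.22

$31.22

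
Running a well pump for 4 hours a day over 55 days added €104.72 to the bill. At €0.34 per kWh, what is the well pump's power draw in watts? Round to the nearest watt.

1400 W

Energy = €104.72 ÷ €0.34/kWh = 308 kWh
Runtime = 4 h/day × 55 days = 220 h
Power = 308 kWh ÷ 220 h = 1.4 kW = 1400 W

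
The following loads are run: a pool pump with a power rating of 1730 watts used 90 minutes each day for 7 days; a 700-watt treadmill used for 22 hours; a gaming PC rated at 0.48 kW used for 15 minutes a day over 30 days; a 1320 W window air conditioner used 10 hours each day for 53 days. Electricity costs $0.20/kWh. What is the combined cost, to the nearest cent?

pool pump: Runtime = 90 min × 7 = 630 min = 10.5 h
pool pump: 1.73 kW × 10.5 h = 18.165 kWh
treadmill: 0.7 kW × 22 h = 15.4 kWh
gaming PC: Runtime = 15 min × 30 = 450 min = 7.5 h
gaming PC: 0.48 kW × 7.5 h = 3.6 kWh
window air conditioner: Runtime = 10 h/day × 53 days = 530 h
window air conditioner: 1.32 kW × 530 h = 699.6 kWh
Total energy = 736.765 kWh
Cost = 736.765 × $0.20 = $147.35

$147.35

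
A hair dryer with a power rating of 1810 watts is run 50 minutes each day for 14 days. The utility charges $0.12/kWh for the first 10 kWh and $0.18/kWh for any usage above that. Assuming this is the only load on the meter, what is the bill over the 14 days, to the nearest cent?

Runtime = 50 min × 14 = 700 min = 11.666666… h
Energy = 1.81 kW × 11.666666… h = 21.116666… kWh
Tier 1 (0–10 kWh): 10 × $0.12 = $1.2
Above 10 kWh: 11.116666… × $0.18 = $2.001
Bill = $3.20

$3.20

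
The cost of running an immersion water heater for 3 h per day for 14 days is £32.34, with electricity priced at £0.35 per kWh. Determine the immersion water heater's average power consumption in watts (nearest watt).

Energy = £32.34 ÷ £0.35/kWh = 92.4 kWh
Runtime = 3 h/day × 14 days = 42 h
Power = 92.4 kWh ÷ 42 h = 2.2 kW = 2200 W

2200 W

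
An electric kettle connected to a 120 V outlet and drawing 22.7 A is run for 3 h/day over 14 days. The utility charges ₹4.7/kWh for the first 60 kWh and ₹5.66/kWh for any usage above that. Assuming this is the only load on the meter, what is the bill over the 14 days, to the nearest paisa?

Power = 22.7 A × 120 V = 2724 W = 2.724 kW
Runtime = 3 h/day × 14 days = 42 h
Energy = 2.724 kW × 42 h = 114.408 kWh
Tier 1 (0–60 kWh): 60 × ₹4.7 = ₹282
Above 60 kWh: 54.408 × ₹5.66 = ₹307.94928
Bill = ₹589.95

₹589.95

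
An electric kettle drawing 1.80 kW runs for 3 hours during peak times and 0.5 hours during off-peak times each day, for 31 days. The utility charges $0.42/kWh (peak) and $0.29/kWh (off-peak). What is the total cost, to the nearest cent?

Peak energy = 1.8 kW × 3 h × 31 = 167.4 kWh
Off-peak energy = 1.8 kW × 0.5 h × 31 = 27.9 kWh
Cost = 167.4 × $0.42 + 27.9 × $0.29 = $70.308 + $8.091 = $78.40

$78.40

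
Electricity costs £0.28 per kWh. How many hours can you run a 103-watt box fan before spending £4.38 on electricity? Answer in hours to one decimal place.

151.9 h

Energy available = £4.38 ÷ £0.28/kWh = 15.6429 kWh
Hours = 15.6429 kWh ÷ 0.103 kW = 151.9 h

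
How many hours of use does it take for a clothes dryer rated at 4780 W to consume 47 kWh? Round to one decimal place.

Hours = 47 kWh ÷ 4.78 kW = 9.8 h

9.8 h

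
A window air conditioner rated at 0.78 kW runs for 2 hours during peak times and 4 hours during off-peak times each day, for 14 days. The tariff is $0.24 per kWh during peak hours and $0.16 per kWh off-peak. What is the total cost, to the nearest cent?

$12.23

Peak energy = 0.78 kW × 2 h × 14 = 21.84 kWh
Off-peak energy = 0.78 kW × 4 h × 14 = 43.68 kWh
Cost = 21.84 × $0.24 + 43.68 × $0.16 = $5.2416 + $6.9888 = $12.23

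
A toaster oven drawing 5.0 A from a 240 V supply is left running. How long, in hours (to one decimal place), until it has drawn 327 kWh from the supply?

272.5 h

Power = 5.0 A × 240 V = 1200 W = 1.2 kW
Hours = 327 kWh ÷ 1.2 kW = 272.5 h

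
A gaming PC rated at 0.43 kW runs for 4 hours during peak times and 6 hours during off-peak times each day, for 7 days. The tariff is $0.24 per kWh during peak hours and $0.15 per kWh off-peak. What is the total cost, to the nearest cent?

Peak energy = 0.43 kW × 4 h × 7 = 12.04 kWh
Off-peak energy = 0.43 kW × 6 h × 7 = 18.06 kWh
Cost = 12.04 × $0.24 + 18.06 × $0.15 = $2.8896 + $2.709 = $5.60

$5.60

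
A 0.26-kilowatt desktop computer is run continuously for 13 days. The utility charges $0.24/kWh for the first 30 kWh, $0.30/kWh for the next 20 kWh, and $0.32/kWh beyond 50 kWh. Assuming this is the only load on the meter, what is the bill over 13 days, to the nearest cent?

Runtime = 24 h × 13 = 312 h
Energy = 0.26 kW × 312 h = 81.12 kWh
Tier 1 (0–30 kWh): 30 × $0.24 = $7.2
Tier 2 (30–50 kWh): 20 × $0.30 = $6
Above 50 kWh: 31.12 × $0.32 = $9.9584
Bill = $23.16

$23.16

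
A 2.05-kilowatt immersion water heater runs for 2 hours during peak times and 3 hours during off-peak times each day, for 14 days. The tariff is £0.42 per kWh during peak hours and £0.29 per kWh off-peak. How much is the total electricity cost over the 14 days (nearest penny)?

Peak energy = 2.05 kW × 2 h × 14 = 57.4 kWh
Off-peak energy = 2.05 kW × 3 h × 14 = 86.1 kWh
Cost = 57.4 × £0.42 + 86.1 × £0.29 = £24.108 + £24.969 = £49.08

£49.08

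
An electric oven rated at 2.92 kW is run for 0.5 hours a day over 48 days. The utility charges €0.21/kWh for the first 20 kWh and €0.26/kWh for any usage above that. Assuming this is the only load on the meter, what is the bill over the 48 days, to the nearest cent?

Runtime = 0.5 h/day × 48 days = 24 h
Energy = 2.92 kW × 24 h = 70.08 kWh
Tier 1 (0–20 kWh): 20 × €0.21 = €4.2
Above 20 kWh: 50.08 × €0.26 = €13.0208
Bill = €17.22

€17.22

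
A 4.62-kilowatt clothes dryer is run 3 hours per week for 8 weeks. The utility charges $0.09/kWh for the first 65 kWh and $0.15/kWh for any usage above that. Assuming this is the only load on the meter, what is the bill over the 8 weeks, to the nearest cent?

Runtime = 3 h/week × 8 weeks = 24 h
Energy = 4.62 kW × 24 h = 110.88 kWh
Tier 1 (0–65 kWh): 65 × $0.09 = $5.85
Above 65 kWh: 45.88 × $0.15 = $6.882
Bill = $12.73

$12.73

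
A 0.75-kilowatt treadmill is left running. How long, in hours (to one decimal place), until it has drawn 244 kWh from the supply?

Hours = 244 kWh ÷ 0.75 kW = 325.3 h

325.3 h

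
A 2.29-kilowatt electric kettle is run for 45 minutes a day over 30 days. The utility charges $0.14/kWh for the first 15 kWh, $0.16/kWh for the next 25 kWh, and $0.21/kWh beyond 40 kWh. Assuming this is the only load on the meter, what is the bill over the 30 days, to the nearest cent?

Runtime = 45 min × 30 = 1350 min = 22.5 h
Energy = 2.29 kW × 22.5 h = 51.525 kWh
Tier 1 (0–15 kWh): 15 × $0.14 = $2.1
Tier 2 (15–40 kWh): 25 × $0.16 = $4
Above 40 kWh: 11.525 × $0.21 = $2.42025
Bill = $8.52

$8.52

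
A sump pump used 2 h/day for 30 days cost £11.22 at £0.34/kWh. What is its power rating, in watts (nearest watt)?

550 W

Energy = £11.22 ÷ £0.34/kWh = 33 kWh
Runtime = 2 h/day × 30 days = 60 h
Power = 33 kWh ÷ 60 h = 0.55 kW = 550 W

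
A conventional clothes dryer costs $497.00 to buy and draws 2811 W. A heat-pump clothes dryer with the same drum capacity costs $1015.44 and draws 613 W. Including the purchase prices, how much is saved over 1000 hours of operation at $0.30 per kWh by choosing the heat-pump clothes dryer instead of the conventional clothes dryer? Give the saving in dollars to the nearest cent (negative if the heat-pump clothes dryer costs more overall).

$140.96

conventional clothes dryer: $497.00 + (2811/1000) kW × 1000 h × $0.30 = $497.00 + $843.3 = $1340.3
heat-pump clothes dryer: $1015.44 + (613/1000) kW × 1000 h × $0.30 = $1015.44 + $183.9 = $1199.34
Saving = $1340.3 − $1199.34 = $140.96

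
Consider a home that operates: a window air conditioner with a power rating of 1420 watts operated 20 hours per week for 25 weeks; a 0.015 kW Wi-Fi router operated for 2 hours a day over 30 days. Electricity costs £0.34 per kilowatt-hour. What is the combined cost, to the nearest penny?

window air conditioner: Runtime = 20 h/week × 25 weeks = 500 h
window air conditioner: 1.42 kW × 500 h = 710 kWh
Wi-Fi router: Runtime = 2 h/day × 30 days = 60 h
Wi-Fi router: 0.015 kW × 60 h = 0.9 kWh
Total energy = 710.9 kWh
Cost = 710.9 × £0.34 = £241.71

£241.71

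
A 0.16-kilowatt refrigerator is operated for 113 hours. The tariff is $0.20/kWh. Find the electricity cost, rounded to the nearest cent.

Energy = 0.16 kW × 113 h = 18.08 kWh
Cost = 18.08 kWh × $0.20/kWh = $3.62

$3.62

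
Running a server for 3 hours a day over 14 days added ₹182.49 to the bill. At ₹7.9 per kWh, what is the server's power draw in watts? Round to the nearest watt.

550 W

Energy = ₹182.49 ÷ ₹7.9/kWh = 23.1 kWh
Runtime = 3 h/day × 14 days = 42 h
Power = 23.1 kWh ÷ 42 h = 0.55 kW = 550 W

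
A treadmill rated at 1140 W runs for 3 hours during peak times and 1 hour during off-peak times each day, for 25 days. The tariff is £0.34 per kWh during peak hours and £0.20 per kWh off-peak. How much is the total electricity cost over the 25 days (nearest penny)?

£34.77

Peak energy = 1.14 kW × 3 h × 25 = 85.5 kWh
Off-peak energy = 1.14 kW × 1 h × 25 = 28.5 kWh
Cost = 85.5 × £0.34 + 28.5 × £0.20 = £29.07 + £5.7 = £34.77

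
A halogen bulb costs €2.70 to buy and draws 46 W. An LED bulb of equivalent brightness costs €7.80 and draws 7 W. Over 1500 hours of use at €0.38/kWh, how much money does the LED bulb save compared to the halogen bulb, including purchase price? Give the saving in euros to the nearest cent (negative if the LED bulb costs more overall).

halogen bulb: €2.70 + (46/1000) kW × 1500 h × €0.38 = €2.70 + €26.22 = €28.92
LED bulb: €7.80 + (7/1000) kW × 1500 h × €0.38 = €7.80 + €3.99 = €11.79
Saving = €28.92 − €11.79 = €17.13

€17.13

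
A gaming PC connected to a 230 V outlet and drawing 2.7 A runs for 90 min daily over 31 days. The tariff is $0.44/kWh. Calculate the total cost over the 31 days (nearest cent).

Power = 2.7 A × 230 V = 621 W = 0.621 kW
Runtime = 90 min × 31 = 2790 min = 46.5 h
Energy = 0.621 kW × 46.5 h = 28.8765 kWh
Cost = 28.8765 kWh × $0.44/kWh = $12.71

$12.71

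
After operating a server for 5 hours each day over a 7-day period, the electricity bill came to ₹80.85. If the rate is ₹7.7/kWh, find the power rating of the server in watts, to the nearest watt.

Energy = ₹80.85 ÷ ₹7.7/kWh = 10.5 kWh
Runtime = 5 h/day × 7 days = 35 h
Power = 10.5 kWh ÷ 35 h = 0.3 kW = 300 W

300 W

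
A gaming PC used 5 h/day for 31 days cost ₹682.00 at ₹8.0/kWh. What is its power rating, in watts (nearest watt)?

550 W

Energy = ₹682.00 ÷ ₹8.0/kWh = 85.25 kWh
Runtime = 5 h/day × 31 days = 155 h
Power = 85.25 kWh ÷ 155 h = 0.55 kW = 550 W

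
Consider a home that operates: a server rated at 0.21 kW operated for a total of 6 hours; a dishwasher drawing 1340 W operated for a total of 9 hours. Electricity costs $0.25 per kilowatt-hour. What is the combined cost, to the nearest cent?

$3.33

server: 0.21 kW × 6 h = 1.26 kWh
dishwasher: 1.34 kW × 9 h = 12.06 kWh
Total energy = 13.32 kWh
Cost = 13.32 × $0.25 = $3.33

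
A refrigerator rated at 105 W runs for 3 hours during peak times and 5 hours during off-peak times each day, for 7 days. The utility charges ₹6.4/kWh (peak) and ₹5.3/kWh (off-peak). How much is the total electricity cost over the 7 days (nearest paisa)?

Peak energy = 0.105 kW × 3 h × 7 = 2.205 kWh
Off-peak energy = 0.105 kW × 5 h × 7 = 3.675 kWh
Cost = 2.205 × ₹6.4 + 3.675 × ₹5.3 = ₹14.112 + ₹19.4775 = ₹33.59

₹33.59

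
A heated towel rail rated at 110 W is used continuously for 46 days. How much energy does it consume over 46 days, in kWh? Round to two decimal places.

Runtime = 24 h × 46 = 1104 h
Energy = 0.11 kW × 1104 h = 121.44 kWh

121.44 kWh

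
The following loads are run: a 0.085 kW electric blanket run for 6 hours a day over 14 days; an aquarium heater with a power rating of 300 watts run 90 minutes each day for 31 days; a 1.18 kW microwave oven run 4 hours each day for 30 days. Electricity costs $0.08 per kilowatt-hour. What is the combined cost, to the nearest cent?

electric blanket: Runtime = 6 h/day × 14 days = 84 h
electric blanket: 0.085 kW × 84 h = 7.14 kWh
aquarium heater: Runtime = 90 min × 31 = 2790 min = 46.5 h
aquarium heater: 0.3 kW × 46.5 h = 13.95 kWh
microwave oven: Runtime = 4 h/day × 30 days = 120 h
microwave oven: 1.18 kW × 120 h = 141.6 kWh
Total energy = 162.69 kWh
Cost = 162.69 × $0.08 = $13.02

$13.02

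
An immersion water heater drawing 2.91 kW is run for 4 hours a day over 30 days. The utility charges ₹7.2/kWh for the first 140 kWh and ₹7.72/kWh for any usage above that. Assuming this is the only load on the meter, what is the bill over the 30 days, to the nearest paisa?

Runtime = 4 h/day × 30 days = 120 h
Energy = 2.91 kW × 120 h = 349.2 kWh
Tier 1 (0–140 kWh): 140 × ₹7.2 = ₹1008
Above 140 kWh: 209.2 × ₹7.72 = ₹1615.024
Bill = ₹2623.02

₹2623.02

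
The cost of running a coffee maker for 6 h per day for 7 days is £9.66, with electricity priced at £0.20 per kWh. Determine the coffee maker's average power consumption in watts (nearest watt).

Energy = £9.66 ÷ £0.20/kWh = 48.3 kWh
Runtime = 6 h/day × 7 days = 42 h
Power = 48.3 kWh ÷ 42 h = 1.15 kW = 1150 W

1150 W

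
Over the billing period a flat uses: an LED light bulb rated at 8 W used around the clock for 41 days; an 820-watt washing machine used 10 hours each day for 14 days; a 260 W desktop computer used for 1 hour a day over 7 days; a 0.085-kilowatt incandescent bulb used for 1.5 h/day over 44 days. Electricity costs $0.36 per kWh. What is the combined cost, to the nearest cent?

$46.84

LED light bulb: Runtime = 24 h × 41 = 984 h
LED light bulb: 0.008 kW × 984 h = 7.872 kWh
washing machine: Runtime = 10 h/day × 14 days = 140 h
washing machine: 0.82 kW × 140 h = 114.8 kWh
desktop computer: Runtime = 1 h/day × 7 days = 7 h
desktop computer: 0.26 kW × 7 h = 1.82 kWh
incandescent bulb: Runtime = 1.5 h/day × 44 days = 66 h
incandescent bulb: 0.085 kW × 66 h = 5.61 kWh
Total energy = 130.102 kWh
Cost = 130.102 × $0.36 = $46.84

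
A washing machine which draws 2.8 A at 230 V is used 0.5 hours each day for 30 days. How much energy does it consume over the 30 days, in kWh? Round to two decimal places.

Power = 2.8 A × 230 V = 644 W = 0.644 kW
Runtime = 0.5 h/day × 30 days = 15 h
Energy = 0.644 kW × 15 h = 9.66 kWh

9.66 kWh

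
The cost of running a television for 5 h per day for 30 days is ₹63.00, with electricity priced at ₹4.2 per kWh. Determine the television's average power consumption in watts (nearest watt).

100 W

Energy = ₹63.00 ÷ ₹4.2/kWh = 15 kWh
Runtime = 5 h/day × 30 days = 150 h
Power = 15 kWh ÷ 150 h = 0.1 kW = 100 W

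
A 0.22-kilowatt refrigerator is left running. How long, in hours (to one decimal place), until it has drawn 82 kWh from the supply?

372.7 h

Hours = 82 kWh ÷ 0.22 kW = 372.7 h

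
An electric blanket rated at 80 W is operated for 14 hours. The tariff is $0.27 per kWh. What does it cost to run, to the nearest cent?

$0.30

Energy = 0.08 kW × 14 h = 1.12 kWh
Cost = 1.12 kWh × $0.27/kWh = $0.30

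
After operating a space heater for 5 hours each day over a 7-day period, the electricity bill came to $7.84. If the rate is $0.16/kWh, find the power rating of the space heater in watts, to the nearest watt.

1400 W

Energy = $7.84 ÷ $0.16/kWh = 49 kWh
Runtime = 5 h/day × 7 days = 35 h
Power = 49 kWh ÷ 35 h = 1.4 kW = 1400 W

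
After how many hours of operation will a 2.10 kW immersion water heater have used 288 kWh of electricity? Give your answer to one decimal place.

Hours = 288 kWh ÷ 2.1 kW = 137.1 h

137.1 h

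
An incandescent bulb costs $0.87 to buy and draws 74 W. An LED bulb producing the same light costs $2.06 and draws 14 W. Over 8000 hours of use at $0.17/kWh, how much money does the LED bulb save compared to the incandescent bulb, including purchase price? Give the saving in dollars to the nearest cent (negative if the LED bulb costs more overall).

$80.41

incandescent bulb: $0.87 + (74/1000) kW × 8000 h × $0.17 = $0.87 + $100.64 = $101.51
LED bulb: $2.06 + (14/1000) kW × 8000 h × $0.17 = $2.06 + $19.04 = $21.1
Saving = $101.51 − $21.1 = $80.41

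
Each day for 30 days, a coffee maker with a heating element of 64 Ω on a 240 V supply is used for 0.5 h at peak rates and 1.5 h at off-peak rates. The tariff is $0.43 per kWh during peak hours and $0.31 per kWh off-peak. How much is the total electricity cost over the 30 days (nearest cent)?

Power = V²/R = 240²/64 = 900 W = 0.9 kW
Peak energy = 0.9 kW × 0.5 h × 30 = 13.5 kWh
Off-peak energy = 0.9 kW × 1.5 h × 30 = 40.5 kWh
Cost = 13.5 × $0.43 + 40.5 × $0.31 = $5.805 + $12.555 = $18.36

$18.36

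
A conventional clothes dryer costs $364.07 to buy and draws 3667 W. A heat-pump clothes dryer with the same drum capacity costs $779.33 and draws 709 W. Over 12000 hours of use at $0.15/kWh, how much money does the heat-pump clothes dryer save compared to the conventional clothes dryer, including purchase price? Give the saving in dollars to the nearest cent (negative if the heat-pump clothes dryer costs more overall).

conventional clothes dryer: $364.07 + (3667/1000) kW × 12000 h × $0.15 = $364.07 + $6600.6 = $6964.67
heat-pump clothes dryer: $779.33 + (709/1000) kW × 12000 h × $0.15 = $779.33 + $1276.2 = $2055.53
Saving = $6964.67 − $2055.53 = $4909.14

$4909.14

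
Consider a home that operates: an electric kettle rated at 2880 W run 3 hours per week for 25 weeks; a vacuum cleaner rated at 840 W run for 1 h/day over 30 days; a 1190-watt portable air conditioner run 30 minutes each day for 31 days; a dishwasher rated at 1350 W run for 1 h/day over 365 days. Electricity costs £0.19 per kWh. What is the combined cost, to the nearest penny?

electric kettle: Runtime = 3 h/week × 25 weeks = 75 h
electric kettle: 2.88 kW × 75 h = 216 kWh
vacuum cleaner: Runtime = 1 h/day × 30 days = 30 h
vacuum cleaner: 0.84 kW × 30 h = 25.2 kWh
portable air conditioner: Runtime = 30 min × 31 = 930 min = 15.5 h
portable air conditioner: 1.19 kW × 15.5 h = 18.445 kWh
dishwasher: Runtime = 1 h/day × 365 days = 365 h
dishwasher: 1.35 kW × 365 h = 492.75 kWh
Total energy = 752.395 kWh
Cost = 752.395 × £0.19 = £142.96

£142.96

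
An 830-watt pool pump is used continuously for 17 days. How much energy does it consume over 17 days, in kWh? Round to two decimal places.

338.64 kWh

Runtime = 24 h × 17 = 408 h
Energy = 0.83 kW × 408 h = 338.64 kWh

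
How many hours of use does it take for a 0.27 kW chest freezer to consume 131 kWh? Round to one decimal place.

485.2 h

Hours = 131 kWh ÷ 0.27 kW = 485.2 h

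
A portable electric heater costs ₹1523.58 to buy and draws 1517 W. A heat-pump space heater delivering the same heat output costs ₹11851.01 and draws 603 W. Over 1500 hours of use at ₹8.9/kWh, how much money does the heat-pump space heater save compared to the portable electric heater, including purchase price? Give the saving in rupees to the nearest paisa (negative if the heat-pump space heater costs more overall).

₹1874.47

portable electric heater: ₹1523.58 + (1517/1000) kW × 1500 h × ₹8.9 = ₹1523.58 + ₹20251.95 = ₹21775.53
heat-pump space heater: ₹11851.01 + (603/1000) kW × 1500 h × ₹8.9 = ₹11851.01 + ₹8050.05 = ₹19901.06
Saving = ₹21775.53 − ₹19901.06 = ₹1874.47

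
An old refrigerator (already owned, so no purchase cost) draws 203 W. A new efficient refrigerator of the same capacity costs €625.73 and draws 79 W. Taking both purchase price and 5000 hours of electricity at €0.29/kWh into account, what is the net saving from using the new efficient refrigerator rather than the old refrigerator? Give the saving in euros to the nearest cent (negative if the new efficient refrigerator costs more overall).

old refrigerator: €0.00 + (203/1000) kW × 5000 h × €0.29 = €0.00 + €294.35 = €294.35
new efficient refrigerator: €625.73 + (79/1000) kW × 5000 h × €0.29 = €625.73 + €114.55 = €740.28
Saving = €294.35 − €740.28 = −€445.93

-€445.93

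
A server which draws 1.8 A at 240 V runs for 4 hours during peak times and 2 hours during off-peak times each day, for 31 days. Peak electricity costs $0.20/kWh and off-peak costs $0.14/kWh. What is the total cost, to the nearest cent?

$14.46

Power = 1.8 A × 240 V = 432 W = 0.432 kW
Peak energy = 0.432 kW × 4 h × 31 = 53.568 kWh
Off-peak energy = 0.432 kW × 2 h × 31 = 26.784 kWh
Cost = 53.568 × $0.20 + 26.784 × $0.14 = $10.7136 + $3.74976 = $14.46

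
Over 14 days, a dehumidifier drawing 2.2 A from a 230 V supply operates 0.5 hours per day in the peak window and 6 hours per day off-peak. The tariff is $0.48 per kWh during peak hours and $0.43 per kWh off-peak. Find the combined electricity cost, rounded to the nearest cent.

Power = 2.2 A × 230 V = 506 W = 0.506 kW
Peak energy = 0.506 kW × 0.5 h × 14 = 3.542 kWh
Off-peak energy = 0.506 kW × 6 h × 14 = 42.504 kWh
Cost = 3.542 × $0.48 + 42.504 × $0.43 = $1.70016 + $18.27672 = $19.98

$19.98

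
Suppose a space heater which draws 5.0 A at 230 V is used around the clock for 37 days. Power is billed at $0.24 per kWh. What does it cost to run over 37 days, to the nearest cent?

$245.09

Power = 5.0 A × 230 V = 1150 W = 1.15 kW
Runtime = 24 h × 37 = 888 h
Energy = 1.15 kW × 888 h = 1021.2 kWh
Cost = 1021.2 kWh × $0.24/kWh = $245.09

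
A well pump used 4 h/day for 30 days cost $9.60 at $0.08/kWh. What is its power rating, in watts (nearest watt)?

1000 W

Energy = $9.60 ÷ $0.08/kWh = 120 kWh
Runtime = 4 h/day × 30 days = 120 h
Power = 120 kWh ÷ 120 h = 1 kW = 1000 W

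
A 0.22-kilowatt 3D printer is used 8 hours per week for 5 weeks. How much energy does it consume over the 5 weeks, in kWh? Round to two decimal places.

Runtime = 8 h/week × 5 weeks = 40 h
Energy = 0.22 kW × 40 h = 8.8 kWh

8.80 kWh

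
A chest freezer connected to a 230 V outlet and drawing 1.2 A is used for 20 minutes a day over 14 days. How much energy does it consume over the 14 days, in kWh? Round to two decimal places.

1.29 kWh

Power = 1.2 A × 230 V = 276 W = 0.276 kW
Runtime = 20 min × 14 = 280 min = 4.666666… h
Energy = 0.276 kW × 4.666666… h = 1.288 kWh ≈ 1.29 kWh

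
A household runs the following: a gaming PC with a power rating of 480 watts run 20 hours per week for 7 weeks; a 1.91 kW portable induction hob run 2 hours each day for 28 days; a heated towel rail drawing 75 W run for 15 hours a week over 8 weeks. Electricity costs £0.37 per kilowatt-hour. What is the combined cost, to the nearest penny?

£67.77

gaming PC: Runtime = 20 h/week × 7 weeks = 140 h
gaming PC: 0.48 kW × 140 h = 67.2 kWh
portable induction hob: Runtime = 2 h/day × 28 days = 56 h
portable induction hob: 1.91 kW × 56 h = 106.96 kWh
heated towel rail: Runtime = 15 h/week × 8 weeks = 120 h
heated towel rail: 0.075 kW × 120 h = 9 kWh
Total energy = 183.16 kWh
Cost = 183.16 × £0.37 = £67.77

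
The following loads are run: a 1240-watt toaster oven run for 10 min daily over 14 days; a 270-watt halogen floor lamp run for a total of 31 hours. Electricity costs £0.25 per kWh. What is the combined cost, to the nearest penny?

£2.82

toaster oven: Runtime = 10 min × 14 = 140 min = 2.333333… h
toaster oven: 1.24 kW × 2.333333… h = 2.893333… kWh
halogen floor lamp: 0.27 kW × 31 h = 8.37 kWh
Total energy = 11.263333… kWh
Cost = 11.263333… × £0.25 = £2.82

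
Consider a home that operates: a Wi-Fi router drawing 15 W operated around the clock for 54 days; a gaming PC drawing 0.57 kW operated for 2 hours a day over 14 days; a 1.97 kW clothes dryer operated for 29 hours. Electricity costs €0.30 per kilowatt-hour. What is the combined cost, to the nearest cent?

€27.76

Wi-Fi router: Runtime = 24 h × 54 = 1296 h
Wi-Fi router: 0.015 kW × 1296 h = 19.44 kWh
gaming PC: Runtime = 2 h/day × 14 days = 28 h
gaming PC: 0.57 kW × 28 h = 15.96 kWh
clothes dryer: 1.97 kW × 29 h = 57.13 kWh
Total energy = 92.53 kWh
Cost = 92.53 × €0.30 = €27.76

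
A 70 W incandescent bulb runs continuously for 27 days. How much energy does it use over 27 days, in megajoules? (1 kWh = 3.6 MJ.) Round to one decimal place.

Runtime = 24 h × 27 = 648 h
Energy = 0.07 kW × 648 h = 45.36 kWh
= 45.36 × 3.6 MJ = 163.3 MJ

163.3 MJ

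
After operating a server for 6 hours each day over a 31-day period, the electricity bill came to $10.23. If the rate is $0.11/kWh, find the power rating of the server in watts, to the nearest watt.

Energy = $10.23 ÷ $0.11/kWh = 93 kWh
Runtime = 6 h/day × 31 days = 186 h
Power = 93 kWh ÷ 186 h = 0.5 kW = 500 W

500 W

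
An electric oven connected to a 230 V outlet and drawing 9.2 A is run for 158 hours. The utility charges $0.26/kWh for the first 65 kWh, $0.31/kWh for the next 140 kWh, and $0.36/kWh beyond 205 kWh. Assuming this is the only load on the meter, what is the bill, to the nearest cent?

$106.86

Power = 9.2 A × 230 V = 2116 W = 2.116 kW
Energy = 2.116 kW × 158 h = 334.328 kWh
Tier 1 (0–65 kWh): 65 × $0.26 = $16.9
Tier 2 (65–205 kWh): 140 × $0.31 = $43.4
Above 205 kWh: 129.328 × $0.36 = $46.55808
Bill = $106.86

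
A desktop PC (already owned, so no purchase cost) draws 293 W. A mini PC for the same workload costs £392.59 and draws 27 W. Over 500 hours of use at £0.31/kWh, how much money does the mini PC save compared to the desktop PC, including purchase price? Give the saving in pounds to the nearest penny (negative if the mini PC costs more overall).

desktop PC: £0.00 + (293/1000) kW × 500 h × £0.31 = £0.00 + £45.415 = £45.415
mini PC: £392.59 + (27/1000) kW × 500 h × £0.31 = £392.59 + £4.185 = £396.775
Saving = £45.415 − £396.775 = −£351.36

-£351.36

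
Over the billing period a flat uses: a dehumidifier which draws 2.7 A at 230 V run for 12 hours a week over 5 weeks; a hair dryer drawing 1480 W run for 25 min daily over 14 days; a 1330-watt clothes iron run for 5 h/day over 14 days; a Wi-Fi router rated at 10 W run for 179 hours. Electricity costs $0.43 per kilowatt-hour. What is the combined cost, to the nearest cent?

dehumidifier: Power = 2.7 A × 230 V = 621 W = 0.621 kW
dehumidifier: Runtime = 12 h/week × 5 weeks = 60 h
dehumidifier: 0.621 kW × 60 h = 37.26 kWh
hair dryer: Runtime = 25 min × 14 = 350 min = 5.833333… h
hair dryer: 1.48 kW × 5.833333… h = 8.633333… kWh
clothes iron: Runtime = 5 h/day × 14 days = 70 h
clothes iron: 1.33 kW × 70 h = 93.1 kWh
Wi-Fi router: 0.01 kW × 179 h = 1.79 kWh
Total energy = 140.783333… kWh
Cost = 140.783333… × $0.43 = $60.54

$60.54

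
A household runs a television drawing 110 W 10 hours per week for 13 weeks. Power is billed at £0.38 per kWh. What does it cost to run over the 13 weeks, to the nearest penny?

Runtime = 10 h/week × 13 weeks = 130 h
Energy = 0.11 kW × 130 h = 14.3 kWh
Cost = 14.3 kWh × £0.38/kWh = £5.43

£5.43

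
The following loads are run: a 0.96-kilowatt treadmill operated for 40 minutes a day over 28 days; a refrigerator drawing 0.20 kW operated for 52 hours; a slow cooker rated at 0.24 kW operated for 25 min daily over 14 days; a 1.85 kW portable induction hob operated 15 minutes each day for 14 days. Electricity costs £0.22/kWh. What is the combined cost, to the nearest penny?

£7.96

treadmill: Runtime = 40 min × 28 = 1120 min = 18.666666… h
treadmill: 0.96 kW × 18.666666… h = 17.92 kWh
refrigerator: 0.2 kW × 52 h = 10.4 kWh
slow cooker: Runtime = 25 min × 14 = 350 min = 5.833333… h
slow cooker: 0.24 kW × 5.833333… h = 1.4 kWh
portable induction hob: Runtime = 15 min × 14 = 210 min = 3.5 h
portable induction hob: 1.85 kW × 3.5 h = 6.475 kWh
Total energy = 36.195 kWh
Cost = 36.195 × £0.22 = £7.96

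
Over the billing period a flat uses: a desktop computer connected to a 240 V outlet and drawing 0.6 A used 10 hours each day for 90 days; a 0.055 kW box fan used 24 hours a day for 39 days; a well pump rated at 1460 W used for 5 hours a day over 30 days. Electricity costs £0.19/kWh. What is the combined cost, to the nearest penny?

desktop computer: Power = 0.6 A × 240 V = 144 W = 0.144 kW
desktop computer: Runtime = 10 h/day × 90 days = 900 h
desktop computer: 0.144 kW × 900 h = 129.6 kWh
box fan: Runtime = 24 h × 39 = 936 h
box fan: 0.055 kW × 936 h = 51.48 kWh
well pump: Runtime = 5 h/day × 30 days = 150 h
well pump: 1.46 kW × 150 h = 219 kWh
Total energy = 400.08 kWh
Cost = 400.08 × £0.19 = £76.02

£76.02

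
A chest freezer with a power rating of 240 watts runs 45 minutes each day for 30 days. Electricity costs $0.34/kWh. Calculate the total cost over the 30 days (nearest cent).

Runtime = 45 min × 30 = 1350 min = 22.5 h
Energy = 0.24 kW × 22.5 h = 5.4 kWh
Cost = 5.4 kWh × $0.34/kWh = $1.84

$1.84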